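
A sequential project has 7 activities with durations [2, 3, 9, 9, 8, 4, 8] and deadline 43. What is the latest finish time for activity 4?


LF(activity 4) = deadline - sum of successor durations
Successors: activities 5 through 7 with durations [8, 4, 8]
Sum of successor durations = 20
LF = 43 - 20 = 23

23


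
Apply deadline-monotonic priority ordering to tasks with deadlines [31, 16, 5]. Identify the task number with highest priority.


Sort tasks by relative deadline (ascending):
  Task 3: deadline = 5
  Task 2: deadline = 16
  Task 1: deadline = 31
Priority order (highest first): [3, 2, 1]
Highest priority task = 3

3


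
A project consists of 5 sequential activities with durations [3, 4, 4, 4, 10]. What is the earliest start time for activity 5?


Activity 5 starts after activities 1 through 4 complete.
Predecessor durations: [3, 4, 4, 4]
ES = 3 + 4 + 4 + 4 = 15

15


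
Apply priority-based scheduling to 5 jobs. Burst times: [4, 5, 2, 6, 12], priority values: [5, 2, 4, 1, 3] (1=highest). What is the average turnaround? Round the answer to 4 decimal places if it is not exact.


Sort by priority (ascending = highest first):
Order: [(1, 6), (2, 5), (3, 12), (4, 2), (5, 4)]
Completion times:
  Priority 1, burst=6, C=6
  Priority 2, burst=5, C=11
  Priority 3, burst=12, C=23
  Priority 4, burst=2, C=25
  Priority 5, burst=4, C=29
Average turnaround = 94/5 = 18.8

18.8


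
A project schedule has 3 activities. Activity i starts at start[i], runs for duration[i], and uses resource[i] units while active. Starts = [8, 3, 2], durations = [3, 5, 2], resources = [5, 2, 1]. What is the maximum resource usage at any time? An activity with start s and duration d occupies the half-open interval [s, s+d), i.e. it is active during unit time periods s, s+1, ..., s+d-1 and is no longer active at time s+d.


Each activity i is active on [start_i, start_i + duration_i).
Compute total resource usage per time slot:
  t=0: active resources = [], total = 0
  t=1: active resources = [], total = 0
  t=2: active resources = [1], total = 1
  t=3: active resources = [2, 1], total = 3
  t=4: active resources = [2], total = 2
  t=5: active resources = [2], total = 2
  t=6: active resources = [2], total = 2
  t=7: active resources = [2], total = 2
  t=8: active resources = [5], total = 5
  t=9: active resources = [5], total = 5
  t=10: active resources = [5], total = 5
Peak resource demand = 5

5


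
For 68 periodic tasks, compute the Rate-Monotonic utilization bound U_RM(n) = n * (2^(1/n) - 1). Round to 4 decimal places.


Compute 2^(1/68) = 1.0102454700
Subtract 1: 1.0102454700 - 1 = 0.0102454700
Multiply by n: 68 * 0.0102454700 = 0.6966919600
Round to 4 dp: 0.6967

0.6967


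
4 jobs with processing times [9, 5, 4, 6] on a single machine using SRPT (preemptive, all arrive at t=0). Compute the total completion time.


Since all jobs arrive at t=0, SRPT equals SPT ordering.
SPT order: [4, 5, 6, 9]
Completion times:
  Job 1: p=4, C=4
  Job 2: p=5, C=9
  Job 3: p=6, C=15
  Job 4: p=9, C=24
Total completion time = 4 + 9 + 15 + 24 = 52

52


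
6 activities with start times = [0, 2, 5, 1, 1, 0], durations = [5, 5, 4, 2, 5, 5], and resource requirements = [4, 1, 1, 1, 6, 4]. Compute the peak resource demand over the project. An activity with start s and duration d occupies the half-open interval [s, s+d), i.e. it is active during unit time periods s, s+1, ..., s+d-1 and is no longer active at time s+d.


Each activity i is active on [start_i, start_i + duration_i).
Compute total resource usage per time slot:
  t=0: active resources = [4, 4], total = 8
  t=1: active resources = [4, 1, 6, 4], total = 15
  t=2: active resources = [4, 1, 1, 6, 4], total = 16
  t=3: active resources = [4, 1, 6, 4], total = 15
  t=4: active resources = [4, 1, 6, 4], total = 15
  t=5: active resources = [1, 1, 6], total = 8
  t=6: active resources = [1, 1], total = 2
  t=7: active resources = [1], total = 1
  t=8: active resources = [1], total = 1
Peak resource demand = 16

16


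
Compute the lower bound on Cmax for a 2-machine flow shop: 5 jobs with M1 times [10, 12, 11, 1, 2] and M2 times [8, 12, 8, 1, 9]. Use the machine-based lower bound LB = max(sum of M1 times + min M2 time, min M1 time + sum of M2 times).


LB1 = sum(M1 times) + min(M2 times) = 36 + 1 = 37
LB2 = min(M1 times) + sum(M2 times) = 1 + 38 = 39
Lower bound = max(LB1, LB2) = max(37, 39) = 39

39


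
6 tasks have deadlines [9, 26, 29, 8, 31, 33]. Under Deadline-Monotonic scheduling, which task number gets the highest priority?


Sort tasks by relative deadline (ascending):
  Task 4: deadline = 8
  Task 1: deadline = 9
  Task 2: deadline = 26
  Task 3: deadline = 29
  Task 5: deadline = 31
  Task 6: deadline = 33
Priority order (highest first): [4, 1, 2, 3, 5, 6]
Highest priority task = 4

4


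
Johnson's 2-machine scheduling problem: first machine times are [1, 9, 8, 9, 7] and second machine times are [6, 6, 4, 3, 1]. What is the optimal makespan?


Apply Johnson's rule:
  Group 1 (a <= b): [(1, 1, 6)]
  Group 2 (a > b): [(2, 9, 6), (3, 8, 4), (4, 9, 3), (5, 7, 1)]
Optimal job order: [1, 2, 3, 4, 5]
Schedule:
  Job 1: M1 done at 1, M2 done at 7
  Job 2: M1 done at 10, M2 done at 16
  Job 3: M1 done at 18, M2 done at 22
  Job 4: M1 done at 27, M2 done at 30
  Job 5: M1 done at 34, M2 done at 35
Makespan = 35

35


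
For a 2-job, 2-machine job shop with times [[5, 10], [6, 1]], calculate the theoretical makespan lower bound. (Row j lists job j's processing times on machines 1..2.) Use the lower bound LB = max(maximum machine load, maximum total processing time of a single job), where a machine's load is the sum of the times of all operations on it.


Machine loads:
  Machine 1: 5 + 6 = 11
  Machine 2: 10 + 1 = 11
Max machine load = 11
Job totals:
  Job 1: 15
  Job 2: 7
Max job total = 15
Lower bound = max(11, 15) = 15

15


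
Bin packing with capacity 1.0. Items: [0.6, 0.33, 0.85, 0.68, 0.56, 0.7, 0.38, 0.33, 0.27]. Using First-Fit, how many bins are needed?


Place items sequentially using First-Fit:
  Item 0.6 -> new Bin 1
  Item 0.33 -> Bin 1 (now 0.93)
  Item 0.85 -> new Bin 2
  Item 0.68 -> new Bin 3
  Item 0.56 -> new Bin 4
  Item 0.7 -> new Bin 5
  Item 0.38 -> Bin 4 (now 0.94)
  Item 0.33 -> new Bin 6
  Item 0.27 -> Bin 3 (now 0.95)
Total bins used = 6

6


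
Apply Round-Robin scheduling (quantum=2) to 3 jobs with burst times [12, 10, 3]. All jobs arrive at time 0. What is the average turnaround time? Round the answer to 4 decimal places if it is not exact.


Time quantum = 2
Execution trace:
  J1 runs 2 units, time = 2
  J2 runs 2 units, time = 4
  J3 runs 2 units, time = 6
  J1 runs 2 units, time = 8
  J2 runs 2 units, time = 10
  J3 runs 1 units, time = 11
  J1 runs 2 units, time = 13
  J2 runs 2 units, time = 15
  J1 runs 2 units, time = 17
  J2 runs 2 units, time = 19
  J1 runs 2 units, time = 21
  J2 runs 2 units, time = 23
  J1 runs 2 units, time = 25
Finish times: [25, 23, 11]
Average turnaround = 59/3 = 19.6667

19.6667


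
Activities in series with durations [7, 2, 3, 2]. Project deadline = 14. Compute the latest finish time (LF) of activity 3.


LF(activity 3) = deadline - sum of successor durations
Successors: activities 4 through 4 with durations [2]
Sum of successor durations = 2
LF = 14 - 2 = 12

12


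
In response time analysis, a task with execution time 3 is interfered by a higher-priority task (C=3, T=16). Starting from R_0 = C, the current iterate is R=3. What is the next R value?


R_next = C + ceil(R_prev / T_hp) * C_hp
ceil(3 / 16) = ceil(0.1875) = 1
Interference = 1 * 3 = 3
R_next = 3 + 3 = 6

6


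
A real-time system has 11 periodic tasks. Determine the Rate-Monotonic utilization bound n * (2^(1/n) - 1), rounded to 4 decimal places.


Compute 2^(1/11) = 1.0650410894
Subtract 1: 1.0650410894 - 1 = 0.0650410894
Multiply by n: 11 * 0.0650410894 = 0.7154519834
Round to 4 dp: 0.7155

0.7155


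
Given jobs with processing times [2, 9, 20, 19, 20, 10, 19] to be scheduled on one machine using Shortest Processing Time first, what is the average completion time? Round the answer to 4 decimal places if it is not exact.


Sort jobs by processing time (SPT order): [2, 9, 10, 19, 19, 20, 20]
Compute completion times sequentially:
  Job 1: processing = 2, completes at 2
  Job 2: processing = 9, completes at 11
  Job 3: processing = 10, completes at 21
  Job 4: processing = 19, completes at 40
  Job 5: processing = 19, completes at 59
  Job 6: processing = 20, completes at 79
  Job 7: processing = 20, completes at 99
Sum of completion times = 311
Average completion time = 311/7 = 44.4286

44.4286


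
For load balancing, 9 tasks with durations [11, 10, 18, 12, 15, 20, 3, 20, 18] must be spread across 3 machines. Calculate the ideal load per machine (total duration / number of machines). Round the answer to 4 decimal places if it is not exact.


Total processing time = 11 + 10 + 18 + 12 + 15 + 20 + 3 + 20 + 18 = 127
Number of machines = 3
Ideal balanced load = 127 / 3 = 42.3333

42.3333


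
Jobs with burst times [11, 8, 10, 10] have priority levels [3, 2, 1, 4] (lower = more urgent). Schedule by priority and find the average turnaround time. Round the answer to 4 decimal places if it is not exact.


Sort by priority (ascending = highest first):
Order: [(1, 10), (2, 8), (3, 11), (4, 10)]
Completion times:
  Priority 1, burst=10, C=10
  Priority 2, burst=8, C=18
  Priority 3, burst=11, C=29
  Priority 4, burst=10, C=39
Average turnaround = 96/4 = 24.0

24.0


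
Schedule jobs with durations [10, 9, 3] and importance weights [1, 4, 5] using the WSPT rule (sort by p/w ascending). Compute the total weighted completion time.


Compute p/w ratios and sort ascending (WSPT): [(3, 5), (9, 4), (10, 1)]
Compute weighted completion times:
  Job (p=3,w=5): C=3, w*C=5*3=15
  Job (p=9,w=4): C=12, w*C=4*12=48
  Job (p=10,w=1): C=22, w*C=1*22=22
Total weighted completion time = 85

85


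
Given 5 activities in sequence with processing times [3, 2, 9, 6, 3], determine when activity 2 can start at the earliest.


Activity 2 starts after activities 1 through 1 complete.
Predecessor durations: [3]
ES = 3 = 3

3


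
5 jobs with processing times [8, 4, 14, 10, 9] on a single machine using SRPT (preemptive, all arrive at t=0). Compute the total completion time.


Since all jobs arrive at t=0, SRPT equals SPT ordering.
SPT order: [4, 8, 9, 10, 14]
Completion times:
  Job 1: p=4, C=4
  Job 2: p=8, C=12
  Job 3: p=9, C=21
  Job 4: p=10, C=31
  Job 5: p=14, C=45
Total completion time = 4 + 12 + 21 + 31 + 45 = 113

113


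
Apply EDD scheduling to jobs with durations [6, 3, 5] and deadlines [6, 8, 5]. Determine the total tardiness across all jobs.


Sort by due date (EDD order): [(5, 5), (6, 6), (3, 8)]
Compute completion times and tardiness:
  Job 1: p=5, d=5, C=5, tardiness=max(0,5-5)=0
  Job 2: p=6, d=6, C=11, tardiness=max(0,11-6)=5
  Job 3: p=3, d=8, C=14, tardiness=max(0,14-8)=6
Total tardiness = 11

11


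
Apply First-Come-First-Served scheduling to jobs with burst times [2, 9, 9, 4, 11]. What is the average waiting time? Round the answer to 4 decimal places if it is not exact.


FCFS order (as given): [2, 9, 9, 4, 11]
Waiting times:
  Job 1: wait = 0
  Job 2: wait = 2
  Job 3: wait = 11
  Job 4: wait = 20
  Job 5: wait = 24
Sum of waiting times = 57
Average waiting time = 57/5 = 11.4

11.4


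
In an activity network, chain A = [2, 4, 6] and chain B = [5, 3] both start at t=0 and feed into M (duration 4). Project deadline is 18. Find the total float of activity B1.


Forward pass: ES(B1) = sum of predecessors on chain B = 0
EF = ES + duration = 0 + 5 = 5
Backward pass: LF(M) = deadline = 18; LS(M) = 18 - 4 = 14
LF(B1) = LS(M) - sum(successors on chain B) = 14 - 3 = 11
LS = LF - duration = 11 - 5 = 6
Total float = LS - ES = 6 - 0 = 6

6


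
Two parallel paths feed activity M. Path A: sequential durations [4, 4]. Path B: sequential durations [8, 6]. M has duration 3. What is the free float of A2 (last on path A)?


ES(A2) = sum of predecessors on chain A = 4
EF(A2) = ES + duration = 4 + 4 = 8
Successor of A2 is M. ES(M) = max(sum(A), sum(B)) = max(8, 14) = 14
Free float = ES(successor) - EF(current) = 14 - 8 = 6

6


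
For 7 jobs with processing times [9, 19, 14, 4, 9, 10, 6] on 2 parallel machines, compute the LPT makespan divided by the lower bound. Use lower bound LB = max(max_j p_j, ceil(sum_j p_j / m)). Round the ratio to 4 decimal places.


LPT order: [19, 14, 10, 9, 9, 6, 4]
Machine loads after assignment: [34, 37]
LPT makespan = 37
Lower bound = max(max_job, ceil(total/2)) = max(19, 36) = 36
Ratio = 37 / 36 = 1.0278

1.0278


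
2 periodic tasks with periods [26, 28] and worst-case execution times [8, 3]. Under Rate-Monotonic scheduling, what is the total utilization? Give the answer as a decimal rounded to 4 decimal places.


Compute individual utilizations (exact fractions):
  Task 1: C/T = 8/26 = 4/13 (approx. 0.3077)
  Task 2: C/T = 3/28 (approx. 0.1071)
Total utilization U = 4/13 + 3/28 = 151/364
Rounded to 4 decimal places: U = 0.4148
RM (Liu & Layland) bound for 2 tasks = 0.828427; compare with U = 151/364 (approx. 0.414835)
U <= bound, so schedulable by RM sufficient condition.

0.4148


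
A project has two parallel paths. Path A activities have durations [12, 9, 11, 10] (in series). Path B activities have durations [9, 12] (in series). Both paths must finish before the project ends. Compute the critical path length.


Path A total = 12 + 9 + 11 + 10 = 42
Path B total = 9 + 12 = 21
Critical path = longest path = max(42, 21) = 42

42


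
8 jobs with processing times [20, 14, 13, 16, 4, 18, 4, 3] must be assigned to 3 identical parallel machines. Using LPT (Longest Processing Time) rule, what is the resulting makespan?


Sort jobs in decreasing order (LPT): [20, 18, 16, 14, 13, 4, 4, 3]
Assign each job to the least loaded machine:
  Machine 1: jobs [20, 4, 4, 3], load = 31
  Machine 2: jobs [18, 13], load = 31
  Machine 3: jobs [16, 14], load = 30
Makespan = max load = 31

31


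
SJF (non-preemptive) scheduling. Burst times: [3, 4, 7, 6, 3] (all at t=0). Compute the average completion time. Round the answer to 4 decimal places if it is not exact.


SJF order (ascending): [3, 3, 4, 6, 7]
Completion times:
  Job 1: burst=3, C=3
  Job 2: burst=3, C=6
  Job 3: burst=4, C=10
  Job 4: burst=6, C=16
  Job 5: burst=7, C=23
Average completion = 58/5 = 11.6

11.6


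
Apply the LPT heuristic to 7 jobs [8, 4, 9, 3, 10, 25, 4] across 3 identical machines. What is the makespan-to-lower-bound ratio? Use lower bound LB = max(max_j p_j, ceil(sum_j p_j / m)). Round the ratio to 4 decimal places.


LPT order: [25, 10, 9, 8, 4, 4, 3]
Machine loads after assignment: [25, 18, 20]
LPT makespan = 25
Lower bound = max(max_job, ceil(total/3)) = max(25, 21) = 25
Ratio = 25 / 25 = 1.0

1.0


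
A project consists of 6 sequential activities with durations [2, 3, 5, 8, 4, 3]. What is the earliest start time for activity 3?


Activity 3 starts after activities 1 through 2 complete.
Predecessor durations: [2, 3]
ES = 2 + 3 = 5

5


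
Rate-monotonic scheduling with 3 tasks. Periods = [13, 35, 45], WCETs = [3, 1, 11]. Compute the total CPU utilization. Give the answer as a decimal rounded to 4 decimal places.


Compute individual utilizations (exact fractions):
  Task 1: C/T = 3/13 (approx. 0.2308)
  Task 2: C/T = 1/35 (approx. 0.0286)
  Task 3: C/T = 11/45 (approx. 0.2444)
Total utilization U = 3/13 + 1/35 + 11/45 = 2063/4095
Rounded to 4 decimal places: U = 0.5038
RM (Liu & Layland) bound for 3 tasks = 0.779763; compare with U = 2063/4095 (approx. 0.503785)
U <= bound, so schedulable by RM sufficient condition.

0.5038


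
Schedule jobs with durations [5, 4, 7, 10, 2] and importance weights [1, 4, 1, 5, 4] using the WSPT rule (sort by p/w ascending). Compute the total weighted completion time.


Compute p/w ratios and sort ascending (WSPT): [(2, 4), (4, 4), (10, 5), (5, 1), (7, 1)]
Compute weighted completion times:
  Job (p=2,w=4): C=2, w*C=4*2=8
  Job (p=4,w=4): C=6, w*C=4*6=24
  Job (p=10,w=5): C=16, w*C=5*16=80
  Job (p=5,w=1): C=21, w*C=1*21=21
  Job (p=7,w=1): C=28, w*C=1*28=28
Total weighted completion time = 161

161


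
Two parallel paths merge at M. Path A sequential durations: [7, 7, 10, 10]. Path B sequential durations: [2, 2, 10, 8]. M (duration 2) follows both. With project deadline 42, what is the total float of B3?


Forward pass: ES(B3) = sum of predecessors on chain B = 4
EF = ES + duration = 4 + 10 = 14
Backward pass: LF(M) = deadline = 42; LS(M) = 42 - 2 = 40
LF(B3) = LS(M) - sum(successors on chain B) = 40 - 8 = 32
LS = LF - duration = 32 - 10 = 22
Total float = LS - ES = 22 - 4 = 18

18


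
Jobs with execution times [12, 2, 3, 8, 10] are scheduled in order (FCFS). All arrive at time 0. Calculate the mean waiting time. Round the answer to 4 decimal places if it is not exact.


FCFS order (as given): [12, 2, 3, 8, 10]
Waiting times:
  Job 1: wait = 0
  Job 2: wait = 12
  Job 3: wait = 14
  Job 4: wait = 17
  Job 5: wait = 25
Sum of waiting times = 68
Average waiting time = 68/5 = 13.6

13.6


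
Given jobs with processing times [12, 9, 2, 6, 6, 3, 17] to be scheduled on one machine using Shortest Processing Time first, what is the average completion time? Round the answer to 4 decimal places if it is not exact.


Sort jobs by processing time (SPT order): [2, 3, 6, 6, 9, 12, 17]
Compute completion times sequentially:
  Job 1: processing = 2, completes at 2
  Job 2: processing = 3, completes at 5
  Job 3: processing = 6, completes at 11
  Job 4: processing = 6, completes at 17
  Job 5: processing = 9, completes at 26
  Job 6: processing = 12, completes at 38
  Job 7: processing = 17, completes at 55
Sum of completion times = 154
Average completion time = 154/7 = 22.0

22.0


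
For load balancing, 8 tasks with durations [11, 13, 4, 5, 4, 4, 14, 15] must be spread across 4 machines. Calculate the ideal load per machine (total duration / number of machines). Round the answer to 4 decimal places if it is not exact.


Total processing time = 11 + 13 + 4 + 5 + 4 + 4 + 14 + 15 = 70
Number of machines = 4
Ideal balanced load = 70 / 4 = 17.5

17.5


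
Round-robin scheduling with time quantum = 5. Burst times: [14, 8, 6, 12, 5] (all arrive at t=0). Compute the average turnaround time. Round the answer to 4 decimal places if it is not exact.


Time quantum = 5
Execution trace:
  J1 runs 5 units, time = 5
  J2 runs 5 units, time = 10
  J3 runs 5 units, time = 15
  J4 runs 5 units, time = 20
  J5 runs 5 units, time = 25
  J1 runs 5 units, time = 30
  J2 runs 3 units, time = 33
  J3 runs 1 units, time = 34
  J4 runs 5 units, time = 39
  J1 runs 4 units, time = 43
  J4 runs 2 units, time = 45
Finish times: [43, 33, 34, 45, 25]
Average turnaround = 180/5 = 36.0

36.0


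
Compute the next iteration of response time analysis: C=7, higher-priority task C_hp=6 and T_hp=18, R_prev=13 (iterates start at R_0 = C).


R_next = C + ceil(R_prev / T_hp) * C_hp
ceil(13 / 18) = ceil(0.7222) = 1
Interference = 1 * 6 = 6
R_next = 7 + 6 = 13
R_next = R_prev, so the iteration has converged (response time = 13).

13


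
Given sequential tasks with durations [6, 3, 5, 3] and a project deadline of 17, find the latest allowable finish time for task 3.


LF(activity 3) = deadline - sum of successor durations
Successors: activities 4 through 4 with durations [3]
Sum of successor durations = 3
LF = 17 - 3 = 14

14


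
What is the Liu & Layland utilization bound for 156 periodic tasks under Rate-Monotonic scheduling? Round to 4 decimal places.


Compute 2^(1/156) = 1.0044531370
Subtract 1: 1.0044531370 - 1 = 0.0044531370
Multiply by n: 156 * 0.0044531370 = 0.6946893720
Round to 4 dp: 0.6947

0.6947


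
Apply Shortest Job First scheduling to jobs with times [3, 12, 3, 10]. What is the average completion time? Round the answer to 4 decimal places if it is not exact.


SJF order (ascending): [3, 3, 10, 12]
Completion times:
  Job 1: burst=3, C=3
  Job 2: burst=3, C=6
  Job 3: burst=10, C=16
  Job 4: burst=12, C=28
Average completion = 53/4 = 13.25

13.25


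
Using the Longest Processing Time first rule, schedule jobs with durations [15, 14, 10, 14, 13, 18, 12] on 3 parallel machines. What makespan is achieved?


Sort jobs in decreasing order (LPT): [18, 15, 14, 14, 13, 12, 10]
Assign each job to the least loaded machine:
  Machine 1: jobs [18, 12], load = 30
  Machine 2: jobs [15, 13, 10], load = 38
  Machine 3: jobs [14, 14], load = 28
Makespan = max load = 38

38


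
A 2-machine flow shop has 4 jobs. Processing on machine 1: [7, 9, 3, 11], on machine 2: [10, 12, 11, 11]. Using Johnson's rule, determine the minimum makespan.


Apply Johnson's rule:
  Group 1 (a <= b): [(3, 3, 11), (1, 7, 10), (2, 9, 12), (4, 11, 11)]
  Group 2 (a > b): []
Optimal job order: [3, 1, 2, 4]
Schedule:
  Job 3: M1 done at 3, M2 done at 14
  Job 1: M1 done at 10, M2 done at 24
  Job 2: M1 done at 19, M2 done at 36
  Job 4: M1 done at 30, M2 done at 47
Makespan = 47

47


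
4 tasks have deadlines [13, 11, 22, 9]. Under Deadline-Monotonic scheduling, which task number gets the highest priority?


Sort tasks by relative deadline (ascending):
  Task 4: deadline = 9
  Task 2: deadline = 11
  Task 1: deadline = 13
  Task 3: deadline = 22
Priority order (highest first): [4, 2, 1, 3]
Highest priority task = 4

4


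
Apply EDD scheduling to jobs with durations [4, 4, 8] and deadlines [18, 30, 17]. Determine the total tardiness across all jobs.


Sort by due date (EDD order): [(8, 17), (4, 18), (4, 30)]
Compute completion times and tardiness:
  Job 1: p=8, d=17, C=8, tardiness=max(0,8-17)=0
  Job 2: p=4, d=18, C=12, tardiness=max(0,12-18)=0
  Job 3: p=4, d=30, C=16, tardiness=max(0,16-30)=0
Total tardiness = 0

0


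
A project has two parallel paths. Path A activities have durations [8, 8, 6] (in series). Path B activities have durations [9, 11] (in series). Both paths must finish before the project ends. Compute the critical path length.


Path A total = 8 + 8 + 6 = 22
Path B total = 9 + 11 = 20
Critical path = longest path = max(22, 20) = 22

22


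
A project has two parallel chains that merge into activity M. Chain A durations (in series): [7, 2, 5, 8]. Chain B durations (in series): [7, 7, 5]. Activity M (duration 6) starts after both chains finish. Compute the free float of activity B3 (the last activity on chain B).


ES(B3) = sum of predecessors on chain B = 14
EF(B3) = ES + duration = 14 + 5 = 19
Successor of B3 is M. ES(M) = max(sum(A), sum(B)) = max(22, 19) = 22
Free float = ES(successor) - EF(current) = 22 - 19 = 3

3


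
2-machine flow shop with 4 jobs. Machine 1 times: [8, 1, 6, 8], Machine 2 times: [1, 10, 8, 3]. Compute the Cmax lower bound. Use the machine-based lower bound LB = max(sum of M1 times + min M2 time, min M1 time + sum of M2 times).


LB1 = sum(M1 times) + min(M2 times) = 23 + 1 = 24
LB2 = min(M1 times) + sum(M2 times) = 1 + 22 = 23
Lower bound = max(LB1, LB2) = max(24, 23) = 24

24


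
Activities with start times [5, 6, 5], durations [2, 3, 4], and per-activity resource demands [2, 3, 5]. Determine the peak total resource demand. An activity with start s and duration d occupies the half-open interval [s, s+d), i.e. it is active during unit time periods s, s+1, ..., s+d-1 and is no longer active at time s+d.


Each activity i is active on [start_i, start_i + duration_i).
Compute total resource usage per time slot:
  t=0: active resources = [], total = 0
  t=1: active resources = [], total = 0
  t=2: active resources = [], total = 0
  t=3: active resources = [], total = 0
  t=4: active resources = [], total = 0
  t=5: active resources = [2, 5], total = 7
  t=6: active resources = [2, 3, 5], total = 10
  t=7: active resources = [3, 5], total = 8
  t=8: active resources = [3, 5], total = 8
Peak resource demand = 10

10


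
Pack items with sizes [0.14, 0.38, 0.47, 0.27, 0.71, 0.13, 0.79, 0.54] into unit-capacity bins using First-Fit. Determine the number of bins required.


Place items sequentially using First-Fit:
  Item 0.14 -> new Bin 1
  Item 0.38 -> Bin 1 (now 0.52)
  Item 0.47 -> Bin 1 (now 0.99)
  Item 0.27 -> new Bin 2
  Item 0.71 -> Bin 2 (now 0.98)
  Item 0.13 -> new Bin 3
  Item 0.79 -> Bin 3 (now 0.92)
  Item 0.54 -> new Bin 4
Total bins used = 4

4


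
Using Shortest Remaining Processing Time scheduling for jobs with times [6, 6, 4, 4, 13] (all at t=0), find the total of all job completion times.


Since all jobs arrive at t=0, SRPT equals SPT ordering.
SPT order: [4, 4, 6, 6, 13]
Completion times:
  Job 1: p=4, C=4
  Job 2: p=4, C=8
  Job 3: p=6, C=14
  Job 4: p=6, C=20
  Job 5: p=13, C=33
Total completion time = 4 + 8 + 14 + 20 + 33 = 79

79


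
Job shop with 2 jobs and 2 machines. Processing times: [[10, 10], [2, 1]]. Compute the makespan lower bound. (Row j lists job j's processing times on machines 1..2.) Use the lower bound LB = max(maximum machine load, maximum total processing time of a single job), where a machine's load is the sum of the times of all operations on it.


Machine loads:
  Machine 1: 10 + 2 = 12
  Machine 2: 10 + 1 = 11
Max machine load = 12
Job totals:
  Job 1: 20
  Job 2: 3
Max job total = 20
Lower bound = max(12, 20) = 20

20


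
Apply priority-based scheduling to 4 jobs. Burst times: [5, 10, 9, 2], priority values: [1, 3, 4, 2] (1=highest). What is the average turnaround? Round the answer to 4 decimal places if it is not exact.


Sort by priority (ascending = highest first):
Order: [(1, 5), (2, 2), (3, 10), (4, 9)]
Completion times:
  Priority 1, burst=5, C=5
  Priority 2, burst=2, C=7
  Priority 3, burst=10, C=17
  Priority 4, burst=9, C=26
Average turnaround = 55/4 = 13.75

13.75


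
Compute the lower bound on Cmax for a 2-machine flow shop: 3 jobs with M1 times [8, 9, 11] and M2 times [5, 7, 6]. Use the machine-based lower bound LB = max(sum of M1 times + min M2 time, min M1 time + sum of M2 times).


LB1 = sum(M1 times) + min(M2 times) = 28 + 5 = 33
LB2 = min(M1 times) + sum(M2 times) = 8 + 18 = 26
Lower bound = max(LB1, LB2) = max(33, 26) = 33

33


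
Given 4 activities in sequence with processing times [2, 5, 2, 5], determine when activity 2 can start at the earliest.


Activity 2 starts after activities 1 through 1 complete.
Predecessor durations: [2]
ES = 2 = 2

2


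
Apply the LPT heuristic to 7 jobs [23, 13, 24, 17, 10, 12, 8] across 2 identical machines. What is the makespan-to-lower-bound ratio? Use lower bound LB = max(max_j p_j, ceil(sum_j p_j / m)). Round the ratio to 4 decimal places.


LPT order: [24, 23, 17, 13, 12, 10, 8]
Machine loads after assignment: [57, 50]
LPT makespan = 57
Lower bound = max(max_job, ceil(total/2)) = max(24, 54) = 54
Ratio = 57 / 54 = 1.0556

1.0556


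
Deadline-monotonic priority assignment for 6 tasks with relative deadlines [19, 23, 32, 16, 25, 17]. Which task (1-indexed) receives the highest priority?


Sort tasks by relative deadline (ascending):
  Task 4: deadline = 16
  Task 6: deadline = 17
  Task 1: deadline = 19
  Task 2: deadline = 23
  Task 5: deadline = 25
  Task 3: deadline = 32
Priority order (highest first): [4, 6, 1, 2, 5, 3]
Highest priority task = 4

4


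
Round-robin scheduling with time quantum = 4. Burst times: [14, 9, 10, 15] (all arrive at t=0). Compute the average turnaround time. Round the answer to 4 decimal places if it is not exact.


Time quantum = 4
Execution trace:
  J1 runs 4 units, time = 4
  J2 runs 4 units, time = 8
  J3 runs 4 units, time = 12
  J4 runs 4 units, time = 16
  J1 runs 4 units, time = 20
  J2 runs 4 units, time = 24
  J3 runs 4 units, time = 28
  J4 runs 4 units, time = 32
  J1 runs 4 units, time = 36
  J2 runs 1 units, time = 37
  J3 runs 2 units, time = 39
  J4 runs 4 units, time = 43
  J1 runs 2 units, time = 45
  J4 runs 3 units, time = 48
Finish times: [45, 37, 39, 48]
Average turnaround = 169/4 = 42.25

42.25


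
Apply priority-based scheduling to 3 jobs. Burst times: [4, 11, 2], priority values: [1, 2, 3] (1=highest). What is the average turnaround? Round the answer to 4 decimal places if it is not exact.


Sort by priority (ascending = highest first):
Order: [(1, 4), (2, 11), (3, 2)]
Completion times:
  Priority 1, burst=4, C=4
  Priority 2, burst=11, C=15
  Priority 3, burst=2, C=17
Average turnaround = 36/3 = 12.0

12.0


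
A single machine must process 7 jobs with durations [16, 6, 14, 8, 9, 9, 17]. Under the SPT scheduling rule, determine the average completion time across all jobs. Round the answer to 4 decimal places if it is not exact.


Sort jobs by processing time (SPT order): [6, 8, 9, 9, 14, 16, 17]
Compute completion times sequentially:
  Job 1: processing = 6, completes at 6
  Job 2: processing = 8, completes at 14
  Job 3: processing = 9, completes at 23
  Job 4: processing = 9, completes at 32
  Job 5: processing = 14, completes at 46
  Job 6: processing = 16, completes at 62
  Job 7: processing = 17, completes at 79
Sum of completion times = 262
Average completion time = 262/7 = 37.4286

37.4286


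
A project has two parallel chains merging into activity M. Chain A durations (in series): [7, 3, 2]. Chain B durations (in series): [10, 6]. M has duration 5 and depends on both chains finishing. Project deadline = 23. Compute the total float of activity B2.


Forward pass: ES(B2) = sum of predecessors on chain B = 10
EF = ES + duration = 10 + 6 = 16
Backward pass: LF(M) = deadline = 23; LS(M) = 23 - 5 = 18
LF(B2) = LS(M) - sum(successors on chain B) = 18 - 0 = 18
LS = LF - duration = 18 - 6 = 12
Total float = LS - ES = 12 - 10 = 2

2


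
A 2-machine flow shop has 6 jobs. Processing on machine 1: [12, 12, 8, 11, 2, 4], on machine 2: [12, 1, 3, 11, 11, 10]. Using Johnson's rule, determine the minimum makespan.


Apply Johnson's rule:
  Group 1 (a <= b): [(5, 2, 11), (6, 4, 10), (4, 11, 11), (1, 12, 12)]
  Group 2 (a > b): [(3, 8, 3), (2, 12, 1)]
Optimal job order: [5, 6, 4, 1, 3, 2]
Schedule:
  Job 5: M1 done at 2, M2 done at 13
  Job 6: M1 done at 6, M2 done at 23
  Job 4: M1 done at 17, M2 done at 34
  Job 1: M1 done at 29, M2 done at 46
  Job 3: M1 done at 37, M2 done at 49
  Job 2: M1 done at 49, M2 done at 50
Makespan = 50

50


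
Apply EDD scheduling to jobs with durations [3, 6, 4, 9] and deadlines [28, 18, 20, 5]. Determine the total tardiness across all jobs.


Sort by due date (EDD order): [(9, 5), (6, 18), (4, 20), (3, 28)]
Compute completion times and tardiness:
  Job 1: p=9, d=5, C=9, tardiness=max(0,9-5)=4
  Job 2: p=6, d=18, C=15, tardiness=max(0,15-18)=0
  Job 3: p=4, d=20, C=19, tardiness=max(0,19-20)=0
  Job 4: p=3, d=28, C=22, tardiness=max(0,22-28)=0
Total tardiness = 4

4


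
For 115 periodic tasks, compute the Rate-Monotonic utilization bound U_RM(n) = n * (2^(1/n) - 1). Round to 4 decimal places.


Compute 2^(1/115) = 1.0060455679
Subtract 1: 1.0060455679 - 1 = 0.0060455679
Multiply by n: 115 * 0.0060455679 = 0.6952403085
Round to 4 dp: 0.6952

0.6952


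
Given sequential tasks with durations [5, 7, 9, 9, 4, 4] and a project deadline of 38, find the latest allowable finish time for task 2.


LF(activity 2) = deadline - sum of successor durations
Successors: activities 3 through 6 with durations [9, 9, 4, 4]
Sum of successor durations = 26
LF = 38 - 26 = 12

12


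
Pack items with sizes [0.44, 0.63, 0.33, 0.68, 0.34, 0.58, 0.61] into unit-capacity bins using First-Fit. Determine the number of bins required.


Place items sequentially using First-Fit:
  Item 0.44 -> new Bin 1
  Item 0.63 -> new Bin 2
  Item 0.33 -> Bin 1 (now 0.77)
  Item 0.68 -> new Bin 3
  Item 0.34 -> Bin 2 (now 0.97)
  Item 0.58 -> new Bin 4
  Item 0.61 -> new Bin 5
Total bins used = 5

5


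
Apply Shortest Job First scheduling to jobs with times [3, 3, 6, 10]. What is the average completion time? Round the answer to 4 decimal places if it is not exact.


SJF order (ascending): [3, 3, 6, 10]
Completion times:
  Job 1: burst=3, C=3
  Job 2: burst=3, C=6
  Job 3: burst=6, C=12
  Job 4: burst=10, C=22
Average completion = 43/4 = 10.75

10.75


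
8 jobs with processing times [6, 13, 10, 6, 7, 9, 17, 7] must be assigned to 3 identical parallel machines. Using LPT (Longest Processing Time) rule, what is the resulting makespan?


Sort jobs in decreasing order (LPT): [17, 13, 10, 9, 7, 7, 6, 6]
Assign each job to the least loaded machine:
  Machine 1: jobs [17, 7], load = 24
  Machine 2: jobs [13, 7, 6], load = 26
  Machine 3: jobs [10, 9, 6], load = 25
Makespan = max load = 26

26


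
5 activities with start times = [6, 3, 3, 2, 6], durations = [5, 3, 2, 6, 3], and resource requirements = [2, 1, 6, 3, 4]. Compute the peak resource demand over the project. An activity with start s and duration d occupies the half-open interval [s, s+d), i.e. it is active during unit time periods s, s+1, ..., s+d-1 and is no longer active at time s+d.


Each activity i is active on [start_i, start_i + duration_i).
Compute total resource usage per time slot:
  t=0: active resources = [], total = 0
  t=1: active resources = [], total = 0
  t=2: active resources = [3], total = 3
  t=3: active resources = [1, 6, 3], total = 10
  t=4: active resources = [1, 6, 3], total = 10
  t=5: active resources = [1, 3], total = 4
  t=6: active resources = [2, 3, 4], total = 9
  t=7: active resources = [2, 3, 4], total = 9
  t=8: active resources = [2, 4], total = 6
  t=9: active resources = [2], total = 2
  t=10: active resources = [2], total = 2
Peak resource demand = 10

10


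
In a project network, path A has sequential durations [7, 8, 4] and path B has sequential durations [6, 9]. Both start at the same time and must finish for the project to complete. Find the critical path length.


Path A total = 7 + 8 + 4 = 19
Path B total = 6 + 9 = 15
Critical path = longest path = max(19, 15) = 19

19


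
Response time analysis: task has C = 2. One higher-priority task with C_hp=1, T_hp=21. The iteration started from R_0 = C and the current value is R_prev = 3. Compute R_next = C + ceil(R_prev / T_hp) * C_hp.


R_next = C + ceil(R_prev / T_hp) * C_hp
ceil(3 / 21) = ceil(0.1429) = 1
Interference = 1 * 1 = 1
R_next = 2 + 1 = 3
R_next = R_prev, so the iteration has converged (response time = 3).

3


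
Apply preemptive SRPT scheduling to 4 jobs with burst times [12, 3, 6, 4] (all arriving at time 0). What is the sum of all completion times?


Since all jobs arrive at t=0, SRPT equals SPT ordering.
SPT order: [3, 4, 6, 12]
Completion times:
  Job 1: p=3, C=3
  Job 2: p=4, C=7
  Job 3: p=6, C=13
  Job 4: p=12, C=25
Total completion time = 3 + 7 + 13 + 25 = 48

48


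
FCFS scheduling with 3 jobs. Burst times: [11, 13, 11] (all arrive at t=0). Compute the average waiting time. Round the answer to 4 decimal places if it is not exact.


FCFS order (as given): [11, 13, 11]
Waiting times:
  Job 1: wait = 0
  Job 2: wait = 11
  Job 3: wait = 24
Sum of waiting times = 35
Average waiting time = 35/3 = 11.6667

11.6667


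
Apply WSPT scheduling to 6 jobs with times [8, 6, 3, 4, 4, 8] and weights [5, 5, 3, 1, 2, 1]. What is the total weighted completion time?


Compute p/w ratios and sort ascending (WSPT): [(3, 3), (6, 5), (8, 5), (4, 2), (4, 1), (8, 1)]
Compute weighted completion times:
  Job (p=3,w=3): C=3, w*C=3*3=9
  Job (p=6,w=5): C=9, w*C=5*9=45
  Job (p=8,w=5): C=17, w*C=5*17=85
  Job (p=4,w=2): C=21, w*C=2*21=42
  Job (p=4,w=1): C=25, w*C=1*25=25
  Job (p=8,w=1): C=33, w*C=1*33=33
Total weighted completion time = 239

239


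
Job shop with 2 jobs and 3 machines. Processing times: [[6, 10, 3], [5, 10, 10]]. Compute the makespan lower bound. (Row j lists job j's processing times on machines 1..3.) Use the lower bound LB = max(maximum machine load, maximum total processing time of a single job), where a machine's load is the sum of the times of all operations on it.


Machine loads:
  Machine 1: 6 + 5 = 11
  Machine 2: 10 + 10 = 20
  Machine 3: 3 + 10 = 13
Max machine load = 20
Job totals:
  Job 1: 19
  Job 2: 25
Max job total = 25
Lower bound = max(20, 25) = 25

25


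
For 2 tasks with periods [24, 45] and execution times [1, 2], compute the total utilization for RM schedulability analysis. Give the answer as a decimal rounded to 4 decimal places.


Compute individual utilizations (exact fractions):
  Task 1: C/T = 1/24 (approx. 0.0417)
  Task 2: C/T = 2/45 (approx. 0.0444)
Total utilization U = 1/24 + 2/45 = 31/360
Rounded to 4 decimal places: U = 0.0861
RM (Liu & Layland) bound for 2 tasks = 0.828427; compare with U = 31/360 (approx. 0.086111)
U <= bound, so schedulable by RM sufficient condition.

0.0861


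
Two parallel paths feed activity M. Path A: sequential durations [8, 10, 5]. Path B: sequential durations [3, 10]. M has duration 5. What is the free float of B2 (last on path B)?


ES(B2) = sum of predecessors on chain B = 3
EF(B2) = ES + duration = 3 + 10 = 13
Successor of B2 is M. ES(M) = max(sum(A), sum(B)) = max(23, 13) = 23
Free float = ES(successor) - EF(current) = 23 - 13 = 10

10


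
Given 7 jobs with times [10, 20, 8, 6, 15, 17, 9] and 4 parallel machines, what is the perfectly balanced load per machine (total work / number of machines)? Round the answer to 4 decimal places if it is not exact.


Total processing time = 10 + 20 + 8 + 6 + 15 + 17 + 9 = 85
Number of machines = 4
Ideal balanced load = 85 / 4 = 21.25

21.25


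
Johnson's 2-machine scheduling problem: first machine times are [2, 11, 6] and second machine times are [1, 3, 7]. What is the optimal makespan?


Apply Johnson's rule:
  Group 1 (a <= b): [(3, 6, 7)]
  Group 2 (a > b): [(2, 11, 3), (1, 2, 1)]
Optimal job order: [3, 2, 1]
Schedule:
  Job 3: M1 done at 6, M2 done at 13
  Job 2: M1 done at 17, M2 done at 20
  Job 1: M1 done at 19, M2 done at 21
Makespan = 21

21


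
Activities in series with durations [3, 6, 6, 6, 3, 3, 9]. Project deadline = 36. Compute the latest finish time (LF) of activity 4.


LF(activity 4) = deadline - sum of successor durations
Successors: activities 5 through 7 with durations [3, 3, 9]
Sum of successor durations = 15
LF = 36 - 15 = 21

21


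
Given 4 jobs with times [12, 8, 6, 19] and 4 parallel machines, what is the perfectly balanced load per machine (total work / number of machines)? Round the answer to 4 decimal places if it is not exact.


Total processing time = 12 + 8 + 6 + 19 = 45
Number of machines = 4
Ideal balanced load = 45 / 4 = 11.25

11.25


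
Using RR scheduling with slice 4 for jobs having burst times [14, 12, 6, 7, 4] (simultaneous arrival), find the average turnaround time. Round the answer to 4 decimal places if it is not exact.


Time quantum = 4
Execution trace:
  J1 runs 4 units, time = 4
  J2 runs 4 units, time = 8
  J3 runs 4 units, time = 12
  J4 runs 4 units, time = 16
  J5 runs 4 units, time = 20
  J1 runs 4 units, time = 24
  J2 runs 4 units, time = 28
  J3 runs 2 units, time = 30
  J4 runs 3 units, time = 33
  J1 runs 4 units, time = 37
  J2 runs 4 units, time = 41
  J1 runs 2 units, time = 43
Finish times: [43, 41, 30, 33, 20]
Average turnaround = 167/5 = 33.4

33.4


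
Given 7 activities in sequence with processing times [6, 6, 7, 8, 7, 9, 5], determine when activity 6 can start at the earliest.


Activity 6 starts after activities 1 through 5 complete.
Predecessor durations: [6, 6, 7, 8, 7]
ES = 6 + 6 + 7 + 8 + 7 = 34

34


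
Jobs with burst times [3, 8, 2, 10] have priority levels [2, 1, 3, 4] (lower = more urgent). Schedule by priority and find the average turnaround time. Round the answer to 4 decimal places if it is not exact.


Sort by priority (ascending = highest first):
Order: [(1, 8), (2, 3), (3, 2), (4, 10)]
Completion times:
  Priority 1, burst=8, C=8
  Priority 2, burst=3, C=11
  Priority 3, burst=2, C=13
  Priority 4, burst=10, C=23
Average turnaround = 55/4 = 13.75

13.75


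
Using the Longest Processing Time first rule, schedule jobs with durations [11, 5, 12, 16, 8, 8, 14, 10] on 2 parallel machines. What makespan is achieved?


Sort jobs in decreasing order (LPT): [16, 14, 12, 11, 10, 8, 8, 5]
Assign each job to the least loaded machine:
  Machine 1: jobs [16, 11, 8, 8], load = 43
  Machine 2: jobs [14, 12, 10, 5], load = 41
Makespan = max load = 43

43
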